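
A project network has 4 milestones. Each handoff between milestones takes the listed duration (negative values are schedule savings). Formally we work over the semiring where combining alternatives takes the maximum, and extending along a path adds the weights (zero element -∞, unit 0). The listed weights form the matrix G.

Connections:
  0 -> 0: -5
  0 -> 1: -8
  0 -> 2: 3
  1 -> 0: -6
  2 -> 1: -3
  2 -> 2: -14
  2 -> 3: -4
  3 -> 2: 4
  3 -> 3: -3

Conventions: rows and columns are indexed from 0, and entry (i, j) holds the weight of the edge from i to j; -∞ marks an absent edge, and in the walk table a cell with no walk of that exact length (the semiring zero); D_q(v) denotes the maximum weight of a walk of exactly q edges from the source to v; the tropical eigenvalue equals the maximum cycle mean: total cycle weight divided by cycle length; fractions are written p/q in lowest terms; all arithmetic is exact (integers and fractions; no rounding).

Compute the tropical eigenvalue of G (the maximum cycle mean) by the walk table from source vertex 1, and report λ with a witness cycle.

q=0: [-∞, 0, -∞, -∞]
q=1: [-6, -∞, -∞, -∞]
q=2: [-11, -14, -3, -∞]
q=3: [-16, -6, -8, -7]
q=4: [-12, -11, -3, -10]
Optimal cycle mean attained by: cycle 2->3->2, total (-4) + 4, length 2.
Answer: λ = 0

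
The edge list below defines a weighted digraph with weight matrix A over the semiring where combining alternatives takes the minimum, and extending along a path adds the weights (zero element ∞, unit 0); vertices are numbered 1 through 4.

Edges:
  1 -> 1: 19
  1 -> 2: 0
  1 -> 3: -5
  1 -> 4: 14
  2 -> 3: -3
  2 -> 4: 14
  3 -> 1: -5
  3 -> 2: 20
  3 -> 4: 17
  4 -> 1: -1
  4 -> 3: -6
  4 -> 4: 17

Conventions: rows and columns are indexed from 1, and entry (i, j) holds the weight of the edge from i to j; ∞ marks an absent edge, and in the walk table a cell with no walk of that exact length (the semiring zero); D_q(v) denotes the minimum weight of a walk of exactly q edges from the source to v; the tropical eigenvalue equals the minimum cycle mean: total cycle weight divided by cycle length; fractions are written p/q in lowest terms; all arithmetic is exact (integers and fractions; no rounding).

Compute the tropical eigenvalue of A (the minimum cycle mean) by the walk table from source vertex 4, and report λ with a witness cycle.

q=0: [∞, ∞, ∞, 0]
q=1: [-1, ∞, -6, 17]
q=2: [-11, -1, -6, 11]
q=3: [-11, -11, -16, 3]
q=4: [-21, -11, -16, 1]
Optimal cycle mean attained by: cycle 1->3->1, total (-5) + (-5), length 2.
Answer: λ = -5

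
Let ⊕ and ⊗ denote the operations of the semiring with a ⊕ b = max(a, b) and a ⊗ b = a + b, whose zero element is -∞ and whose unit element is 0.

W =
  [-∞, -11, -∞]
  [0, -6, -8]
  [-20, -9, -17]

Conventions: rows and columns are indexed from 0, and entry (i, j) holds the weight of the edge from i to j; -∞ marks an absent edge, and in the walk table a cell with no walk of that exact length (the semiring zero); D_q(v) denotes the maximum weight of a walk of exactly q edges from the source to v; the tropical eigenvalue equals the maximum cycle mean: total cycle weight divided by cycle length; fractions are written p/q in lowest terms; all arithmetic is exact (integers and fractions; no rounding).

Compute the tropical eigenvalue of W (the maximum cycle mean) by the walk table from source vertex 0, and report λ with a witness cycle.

q=0: [0, -∞, -∞]
q=1: [-∞, -11, -∞]
q=2: [-11, -17, -19]
q=3: [-17, -22, -25]
Optimal cycle mean attained by: cycle 0->1->0, total (-11) + 0, length 2.
Answer: λ = -11/2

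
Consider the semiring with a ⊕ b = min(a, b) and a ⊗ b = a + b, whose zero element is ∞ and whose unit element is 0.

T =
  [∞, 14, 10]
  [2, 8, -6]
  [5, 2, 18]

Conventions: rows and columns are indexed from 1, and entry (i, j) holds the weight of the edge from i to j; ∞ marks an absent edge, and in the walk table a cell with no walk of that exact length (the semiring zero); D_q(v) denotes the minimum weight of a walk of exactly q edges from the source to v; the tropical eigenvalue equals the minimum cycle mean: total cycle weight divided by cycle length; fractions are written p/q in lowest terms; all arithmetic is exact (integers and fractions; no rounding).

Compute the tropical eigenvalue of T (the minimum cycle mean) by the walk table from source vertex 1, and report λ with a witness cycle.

q=0: [0, ∞, ∞]
q=1: [∞, 14, 10]
q=2: [15, 12, 8]
q=3: [13, 10, 6]
Optimal cycle mean attained by: cycle 2->3->2, total (-6) + 2, length 2.
Answer: λ = -2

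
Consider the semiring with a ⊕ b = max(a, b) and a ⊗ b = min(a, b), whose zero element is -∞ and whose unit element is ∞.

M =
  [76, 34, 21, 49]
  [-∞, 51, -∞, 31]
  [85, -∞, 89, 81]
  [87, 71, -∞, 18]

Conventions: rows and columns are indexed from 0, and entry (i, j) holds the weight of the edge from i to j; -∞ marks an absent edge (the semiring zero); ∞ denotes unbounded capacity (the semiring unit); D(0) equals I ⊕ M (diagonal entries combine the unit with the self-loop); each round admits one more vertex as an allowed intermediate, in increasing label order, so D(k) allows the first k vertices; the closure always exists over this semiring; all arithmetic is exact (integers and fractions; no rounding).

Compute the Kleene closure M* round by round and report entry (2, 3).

D(0):
  [∞, 34, 21, 49]
  [-∞, ∞, -∞, 31]
  [85, -∞, ∞, 81]
  [87, 71, -∞, ∞]
D(1):
  [∞, 34, 21, 49]
  [-∞, ∞, -∞, 31]
  [85, 34, ∞, 81]
  [87, 71, 21, ∞]
D(2):
  [∞, 34, 21, 49]
  [-∞, ∞, -∞, 31]
  [85, 34, ∞, 81]
  [87, 71, 21, ∞]
D(3):
  [∞, 34, 21, 49]
  [-∞, ∞, -∞, 31]
  [85, 34, ∞, 81]
  [87, 71, 21, ∞]
D(4):
  [∞, 49, 21, 49]
  [31, ∞, 21, 31]
  [85, 71, ∞, 81]
  [87, 71, 21, ∞]
Answer: M*[2][3] = 81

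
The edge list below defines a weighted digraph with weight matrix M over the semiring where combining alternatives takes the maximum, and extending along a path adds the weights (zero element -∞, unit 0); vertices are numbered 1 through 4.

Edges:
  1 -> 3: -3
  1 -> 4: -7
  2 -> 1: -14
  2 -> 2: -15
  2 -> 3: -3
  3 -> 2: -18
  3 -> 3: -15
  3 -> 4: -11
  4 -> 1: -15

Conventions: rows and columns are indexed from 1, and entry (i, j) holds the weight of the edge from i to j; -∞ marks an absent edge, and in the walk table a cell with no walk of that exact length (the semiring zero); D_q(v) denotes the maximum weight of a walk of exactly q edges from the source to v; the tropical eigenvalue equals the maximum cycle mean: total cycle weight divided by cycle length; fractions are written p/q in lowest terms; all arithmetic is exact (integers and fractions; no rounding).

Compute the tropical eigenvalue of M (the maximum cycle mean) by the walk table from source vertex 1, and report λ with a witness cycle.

q=0: [0, -∞, -∞, -∞]
q=1: [-∞, -∞, -3, -7]
q=2: [-22, -21, -18, -14]
q=3: [-29, -36, -24, -29]
q=4: [-44, -42, -32, -35]
Optimal cycle mean attained by: cycle 1->3->4->1, total (-3) + (-11) + (-15), length 3.
Answer: λ = -29/3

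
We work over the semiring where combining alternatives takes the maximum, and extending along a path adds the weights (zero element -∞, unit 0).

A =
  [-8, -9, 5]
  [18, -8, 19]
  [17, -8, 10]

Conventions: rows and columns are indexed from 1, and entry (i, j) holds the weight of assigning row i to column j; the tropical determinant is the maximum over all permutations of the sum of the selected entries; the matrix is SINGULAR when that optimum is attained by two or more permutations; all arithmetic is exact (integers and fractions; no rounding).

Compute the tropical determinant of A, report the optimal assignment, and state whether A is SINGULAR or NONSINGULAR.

σ = (1, 2, 3): (-8) + (-8) + 10 = -6
σ = (1, 3, 2): (-8) + 19 + (-8) = 3
σ = (2, 1, 3): (-9) + 18 + 10 = 19
σ = (2, 3, 1): (-9) + 19 + 17 = 27
σ = (3, 1, 2): 5 + 18 + (-8) = 15
σ = (3, 2, 1): 5 + (-8) + 17 = 14
Optimal value attained by: σ = (2, 3, 1).
Answer: det⊕(A) = 27; verdict: NONSINGULAR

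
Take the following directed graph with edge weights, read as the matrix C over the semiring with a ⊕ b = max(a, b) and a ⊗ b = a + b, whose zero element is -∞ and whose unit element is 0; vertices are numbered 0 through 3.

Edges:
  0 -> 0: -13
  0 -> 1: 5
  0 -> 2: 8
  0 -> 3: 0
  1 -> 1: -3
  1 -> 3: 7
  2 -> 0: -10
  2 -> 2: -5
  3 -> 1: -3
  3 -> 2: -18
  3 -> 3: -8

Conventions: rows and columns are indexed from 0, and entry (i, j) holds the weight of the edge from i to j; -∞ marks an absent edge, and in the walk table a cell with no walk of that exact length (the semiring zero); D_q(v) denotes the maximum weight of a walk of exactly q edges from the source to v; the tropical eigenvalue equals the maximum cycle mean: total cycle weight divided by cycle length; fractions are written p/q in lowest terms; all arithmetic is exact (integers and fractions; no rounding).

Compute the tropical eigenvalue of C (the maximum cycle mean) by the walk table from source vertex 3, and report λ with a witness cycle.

q=0: [-∞, -∞, -∞, 0]
q=1: [-∞, -3, -18, -8]
q=2: [-28, -6, -23, 4]
q=3: [-33, 1, -14, 1]
q=4: [-24, -2, -17, 8]
Optimal cycle mean attained by: cycle 1->3->1, total 7 + (-3), length 2.
Answer: λ = 2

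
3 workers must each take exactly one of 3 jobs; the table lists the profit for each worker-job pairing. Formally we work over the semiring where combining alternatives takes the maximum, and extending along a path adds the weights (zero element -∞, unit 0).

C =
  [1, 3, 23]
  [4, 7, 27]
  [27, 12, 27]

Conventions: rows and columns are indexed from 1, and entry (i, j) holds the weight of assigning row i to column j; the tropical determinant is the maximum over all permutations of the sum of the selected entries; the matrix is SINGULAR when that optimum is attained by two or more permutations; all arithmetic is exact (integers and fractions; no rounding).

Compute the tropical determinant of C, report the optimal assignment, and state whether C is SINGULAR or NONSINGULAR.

σ = (1, 2, 3): 1 + 7 + 27 = 35
σ = (1, 3, 2): 1 + 27 + 12 = 40
σ = (2, 1, 3): 3 + 4 + 27 = 34
σ = (2, 3, 1): 3 + 27 + 27 = 57
σ = (3, 1, 2): 23 + 4 + 12 = 39
σ = (3, 2, 1): 23 + 7 + 27 = 57
Optimal value attained by: σ = (2, 3, 1).
Answer: det⊕(C) = 57; verdict: SINGULAR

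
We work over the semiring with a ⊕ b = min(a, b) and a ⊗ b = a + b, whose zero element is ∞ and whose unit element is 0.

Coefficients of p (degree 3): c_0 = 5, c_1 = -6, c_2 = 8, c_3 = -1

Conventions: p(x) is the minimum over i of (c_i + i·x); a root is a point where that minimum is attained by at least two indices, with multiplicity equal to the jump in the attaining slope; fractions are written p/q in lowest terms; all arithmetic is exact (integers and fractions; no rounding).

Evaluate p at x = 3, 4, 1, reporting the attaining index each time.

p(3) = min(5+0·3=5, -6+1·3=-3, 8+2·3=14, -1+3·3=8) = -3 (attained by i=1)
p(4) = min(5+0·4=5, -6+1·4=-2, 8+2·4=16, -1+3·4=11) = -2 (attained by i=1)
p(1) = min(5+0·1=5, -6+1·1=-5, 8+2·1=10, -1+3·1=2) = -5 (attained by i=1)
Answer: p(3) = -3; p(4) = -2; p(1) = -5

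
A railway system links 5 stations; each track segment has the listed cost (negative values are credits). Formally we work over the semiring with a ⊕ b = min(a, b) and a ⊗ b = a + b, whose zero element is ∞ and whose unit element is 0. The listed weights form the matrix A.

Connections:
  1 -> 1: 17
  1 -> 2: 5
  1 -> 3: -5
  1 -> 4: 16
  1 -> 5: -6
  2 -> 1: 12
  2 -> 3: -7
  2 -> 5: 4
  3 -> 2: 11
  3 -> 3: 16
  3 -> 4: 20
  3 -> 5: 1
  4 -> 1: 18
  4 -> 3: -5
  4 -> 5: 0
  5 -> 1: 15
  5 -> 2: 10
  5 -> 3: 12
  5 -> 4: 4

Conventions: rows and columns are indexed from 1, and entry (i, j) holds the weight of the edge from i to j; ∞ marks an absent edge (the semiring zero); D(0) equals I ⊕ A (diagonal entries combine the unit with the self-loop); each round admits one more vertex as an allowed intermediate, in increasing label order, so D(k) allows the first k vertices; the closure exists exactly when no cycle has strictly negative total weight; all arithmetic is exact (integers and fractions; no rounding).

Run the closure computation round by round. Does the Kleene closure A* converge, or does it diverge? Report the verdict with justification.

D(0):
  [0, 5, -5, 16, -6]
  [12, 0, -7, ∞, 4]
  [∞, 11, 0, 20, 1]
  [18, ∞, -5, 0, 0]
  [15, 10, 12, 4, 0]
D(1):
  [0, 5, -5, 16, -6]
  [12, 0, -7, 28, 4]
  [∞, 11, 0, 20, 1]
  [18, 23, -5, 0, 0]
  [15, 10, 10, 4, 0]
D(2):
  [0, 5, -5, 16, -6]
  [12, 0, -7, 28, 4]
  [23, 11, 0, 20, 1]
  [18, 23, -5, 0, 0]
  [15, 10, 3, 4, 0]
D(3):
  [0, 5, -5, 15, -6]
  [12, 0, -7, 13, -6]
  [23, 11, 0, 20, 1]
  [18, 6, -5, 0, -4]
  [15, 10, 3, 4, 0]
D(4):
  [0, 5, -5, 15, -6]
  [12, 0, -7, 13, -6]
  [23, 11, 0, 20, 1]
  [18, 6, -5, 0, -4]
  [15, 10, -1, 4, 0]
D(5):
  [0, 4, -7, -2, -6]
  [9, 0, -7, -2, -6]
  [16, 11, 0, 5, 1]
  [11, 6, -5, 0, -4]
  [15, 10, -1, 4, 0]
Key observation: every diagonal entry stays at the unit through all rounds, so no improving cycle exists.
Answer: CONVERGES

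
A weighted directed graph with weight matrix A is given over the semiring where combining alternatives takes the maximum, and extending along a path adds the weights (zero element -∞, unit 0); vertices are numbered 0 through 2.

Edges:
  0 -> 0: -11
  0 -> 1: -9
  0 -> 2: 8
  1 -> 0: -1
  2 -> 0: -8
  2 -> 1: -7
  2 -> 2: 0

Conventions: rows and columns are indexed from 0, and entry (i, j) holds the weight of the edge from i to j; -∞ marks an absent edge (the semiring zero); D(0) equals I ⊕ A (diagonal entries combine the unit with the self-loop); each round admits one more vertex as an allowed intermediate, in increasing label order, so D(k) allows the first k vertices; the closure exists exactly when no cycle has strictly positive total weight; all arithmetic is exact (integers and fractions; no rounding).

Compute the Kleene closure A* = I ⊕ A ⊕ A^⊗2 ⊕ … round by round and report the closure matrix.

D(0):
  [0, -9, 8]
  [-1, 0, -∞]
  [-8, -7, 0]
D(1):
  [0, -9, 8]
  [-1, 0, 7]
  [-8, -7, 0]
D(2):
  [0, -9, 8]
  [-1, 0, 7]
  [-8, -7, 0]
D(3):
  [0, 1, 8]
  [-1, 0, 7]
  [-8, -7, 0]
Answer: A* = [[0, 1, 8], [-1, 0, 7], [-8, -7, 0]]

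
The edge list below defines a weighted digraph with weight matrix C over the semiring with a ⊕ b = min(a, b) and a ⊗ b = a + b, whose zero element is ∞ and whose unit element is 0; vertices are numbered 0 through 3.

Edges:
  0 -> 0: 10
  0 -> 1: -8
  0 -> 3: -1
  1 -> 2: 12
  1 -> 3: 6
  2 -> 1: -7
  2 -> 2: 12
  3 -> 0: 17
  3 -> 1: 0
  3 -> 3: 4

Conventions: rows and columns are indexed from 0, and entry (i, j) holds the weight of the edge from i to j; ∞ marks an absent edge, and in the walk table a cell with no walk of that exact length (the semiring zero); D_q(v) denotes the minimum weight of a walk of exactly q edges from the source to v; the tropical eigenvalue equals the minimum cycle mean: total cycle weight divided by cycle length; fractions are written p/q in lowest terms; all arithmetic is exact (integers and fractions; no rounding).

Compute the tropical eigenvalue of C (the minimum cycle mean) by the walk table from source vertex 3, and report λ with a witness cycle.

q=0: [∞, ∞, ∞, 0]
q=1: [17, 0, ∞, 4]
q=2: [21, 4, 12, 6]
q=3: [23, 5, 16, 10]
q=4: [27, 9, 17, 11]
Optimal cycle mean attained by: cycle 1->2->1, total 12 + (-7), length 2.
Answer: λ = 5/2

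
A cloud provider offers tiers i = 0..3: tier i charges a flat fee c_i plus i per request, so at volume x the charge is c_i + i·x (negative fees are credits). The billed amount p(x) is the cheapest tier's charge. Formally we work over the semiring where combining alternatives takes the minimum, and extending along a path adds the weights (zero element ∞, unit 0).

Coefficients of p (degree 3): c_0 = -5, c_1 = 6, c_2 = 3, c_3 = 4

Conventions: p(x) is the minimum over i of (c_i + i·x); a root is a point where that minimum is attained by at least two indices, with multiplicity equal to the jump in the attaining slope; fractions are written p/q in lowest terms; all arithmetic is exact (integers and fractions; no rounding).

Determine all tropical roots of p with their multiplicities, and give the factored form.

hull edge (i=0, c=-5) to (i=3, c=4): slope 3, span 3
Factored form: p(x) = 4 ⊗ (x ⊕ (-3)) ⊗ (x ⊕ (-3)) ⊗ (x ⊕ (-3))
Answer: roots = -3 (mult 3)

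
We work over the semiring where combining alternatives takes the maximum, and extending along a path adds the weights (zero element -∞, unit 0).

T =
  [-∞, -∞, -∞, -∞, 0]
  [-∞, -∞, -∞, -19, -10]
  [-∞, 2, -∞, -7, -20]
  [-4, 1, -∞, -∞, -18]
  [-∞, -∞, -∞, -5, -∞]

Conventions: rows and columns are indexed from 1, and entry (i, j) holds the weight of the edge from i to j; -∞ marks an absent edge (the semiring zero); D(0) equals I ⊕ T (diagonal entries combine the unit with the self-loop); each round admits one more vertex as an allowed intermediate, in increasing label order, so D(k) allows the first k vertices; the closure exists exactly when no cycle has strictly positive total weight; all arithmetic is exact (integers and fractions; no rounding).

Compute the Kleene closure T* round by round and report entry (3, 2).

D(0):
  [0, -∞, -∞, -∞, 0]
  [-∞, 0, -∞, -19, -10]
  [-∞, 2, 0, -7, -20]
  [-4, 1, -∞, 0, -18]
  [-∞, -∞, -∞, -5, 0]
D(1):
  [0, -∞, -∞, -∞, 0]
  [-∞, 0, -∞, -19, -10]
  [-∞, 2, 0, -7, -20]
  [-4, 1, -∞, 0, -4]
  [-∞, -∞, -∞, -5, 0]
D(2):
  [0, -∞, -∞, -∞, 0]
  [-∞, 0, -∞, -19, -10]
  [-∞, 2, 0, -7, -8]
  [-4, 1, -∞, 0, -4]
  [-∞, -∞, -∞, -5, 0]
D(3):
  [0, -∞, -∞, -∞, 0]
  [-∞, 0, -∞, -19, -10]
  [-∞, 2, 0, -7, -8]
  [-4, 1, -∞, 0, -4]
  [-∞, -∞, -∞, -5, 0]
D(4):
  [0, -∞, -∞, -∞, 0]
  [-23, 0, -∞, -19, -10]
  [-11, 2, 0, -7, -8]
  [-4, 1, -∞, 0, -4]
  [-9, -4, -∞, -5, 0]
D(5):
  [0, -4, -∞, -5, 0]
  [-19, 0, -∞, -15, -10]
  [-11, 2, 0, -7, -8]
  [-4, 1, -∞, 0, -4]
  [-9, -4, -∞, -5, 0]
Answer: T*[3][2] = 2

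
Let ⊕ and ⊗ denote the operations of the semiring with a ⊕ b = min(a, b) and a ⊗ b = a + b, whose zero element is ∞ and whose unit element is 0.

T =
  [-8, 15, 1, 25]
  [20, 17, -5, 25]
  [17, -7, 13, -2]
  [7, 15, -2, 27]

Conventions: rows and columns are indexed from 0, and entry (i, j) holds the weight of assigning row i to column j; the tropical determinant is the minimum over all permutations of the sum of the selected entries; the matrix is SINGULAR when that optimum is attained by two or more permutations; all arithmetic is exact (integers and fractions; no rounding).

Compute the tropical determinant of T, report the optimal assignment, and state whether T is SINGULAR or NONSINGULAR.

σ = (0, 1, 2, 3): (-8) + 17 + 13 + 27 = 49
σ = (0, 1, 3, 2): (-8) + 17 + (-2) + (-2) = 5
σ = (0, 2, 1, 3): (-8) + (-5) + (-7) + 27 = 7
σ = (0, 2, 3, 1): (-8) + (-5) + (-2) + 15 = 0
σ = (0, 3, 1, 2): (-8) + 25 + (-7) + (-2) = 8
σ = (0, 3, 2, 1): (-8) + 25 + 13 + 15 = 45
σ = (1, 0, 2, 3): 15 + 20 + 13 + 27 = 75
σ = (1, 0, 3, 2): 15 + 20 + (-2) + (-2) = 31
σ = (1, 2, 0, 3): 15 + (-5) + 17 + 27 = 54
σ = (1, 2, 3, 0): 15 + (-5) + (-2) + 7 = 15
σ = (1, 3, 0, 2): 15 + 25 + 17 + (-2) = 55
σ = (1, 3, 2, 0): 15 + 25 + 13 + 7 = 60
σ = (2, 0, 1, 3): 1 + 20 + (-7) + 27 = 41
σ = (2, 0, 3, 1): 1 + 20 + (-2) + 15 = 34
σ = (2, 1, 0, 3): 1 + 17 + 17 + 27 = 62
σ = (2, 1, 3, 0): 1 + 17 + (-2) + 7 = 23
σ = (2, 3, 0, 1): 1 + 25 + 17 + 15 = 58
σ = (2, 3, 1, 0): 1 + 25 + (-7) + 7 = 26
σ = (3, 0, 1, 2): 25 + 20 + (-7) + (-2) = 36
σ = (3, 0, 2, 1): 25 + 20 + 13 + 15 = 73
σ = (3, 1, 0, 2): 25 + 17 + 17 + (-2) = 57
σ = (3, 1, 2, 0): 25 + 17 + 13 + 7 = 62
σ = (3, 2, 0, 1): 25 + (-5) + 17 + 15 = 52
σ = (3, 2, 1, 0): 25 + (-5) + (-7) + 7 = 20
Optimal value attained by: σ = (0, 2, 3, 1).
Answer: det⊕(T) = 0; verdict: NONSINGULAR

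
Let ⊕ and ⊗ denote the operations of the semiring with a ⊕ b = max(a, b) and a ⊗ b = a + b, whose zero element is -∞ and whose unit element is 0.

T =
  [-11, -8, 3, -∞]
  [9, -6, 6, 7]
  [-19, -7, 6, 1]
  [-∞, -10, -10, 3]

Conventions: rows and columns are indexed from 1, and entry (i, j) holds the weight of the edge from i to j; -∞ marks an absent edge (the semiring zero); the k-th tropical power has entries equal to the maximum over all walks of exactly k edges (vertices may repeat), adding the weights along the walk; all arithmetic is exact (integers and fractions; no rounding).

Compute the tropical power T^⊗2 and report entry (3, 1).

T^⊗2:
  [1, -4, 9, 4]
  [3, 1, 12, 10]
  [2, -1, 12, 7]
  [-1, -7, -4, 6]
Key observation: the optimum is the walk 3->2->1, with weight (-7) + 9 = 2.
Optimal value attained by: walk 3->2->1.
Answer: (T^⊗2)[3][1] = 2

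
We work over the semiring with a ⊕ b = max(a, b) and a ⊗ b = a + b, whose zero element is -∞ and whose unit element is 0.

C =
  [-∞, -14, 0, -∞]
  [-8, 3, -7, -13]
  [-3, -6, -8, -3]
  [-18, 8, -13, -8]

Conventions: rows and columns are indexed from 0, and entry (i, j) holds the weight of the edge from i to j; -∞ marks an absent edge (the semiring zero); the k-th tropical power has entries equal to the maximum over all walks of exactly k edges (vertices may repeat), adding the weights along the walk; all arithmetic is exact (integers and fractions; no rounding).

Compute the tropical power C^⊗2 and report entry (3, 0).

C^⊗2:
  [-3, -6, -8, -3]
  [-5, 6, -4, -10]
  [-11, 5, -3, -11]
  [0, 11, 1, -5]
Key observation: the optimum is the walk 3->1->0, with weight 8 + (-8) = 0.
Optimal value attained by: walk 3->1->0.
Answer: (C^⊗2)[3][0] = 0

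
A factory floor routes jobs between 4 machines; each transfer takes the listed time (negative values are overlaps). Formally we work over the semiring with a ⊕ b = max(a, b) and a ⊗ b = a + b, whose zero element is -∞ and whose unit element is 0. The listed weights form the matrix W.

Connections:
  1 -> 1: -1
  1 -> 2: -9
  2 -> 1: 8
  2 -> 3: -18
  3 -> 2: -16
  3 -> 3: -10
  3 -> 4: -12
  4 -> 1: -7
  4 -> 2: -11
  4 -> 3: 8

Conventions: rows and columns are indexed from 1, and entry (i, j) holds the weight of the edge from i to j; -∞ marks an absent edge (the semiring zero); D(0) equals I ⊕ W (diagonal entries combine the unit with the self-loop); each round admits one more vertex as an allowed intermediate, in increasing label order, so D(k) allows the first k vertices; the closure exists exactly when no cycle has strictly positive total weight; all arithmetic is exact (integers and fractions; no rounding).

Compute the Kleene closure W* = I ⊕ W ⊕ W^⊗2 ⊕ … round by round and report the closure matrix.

D(0):
  [0, -9, -∞, -∞]
  [8, 0, -18, -∞]
  [-∞, -16, 0, -12]
  [-7, -11, 8, 0]
D(1):
  [0, -9, -∞, -∞]
  [8, 0, -18, -∞]
  [-∞, -16, 0, -12]
  [-7, -11, 8, 0]
D(2):
  [0, -9, -27, -∞]
  [8, 0, -18, -∞]
  [-8, -16, 0, -12]
  [-3, -11, 8, 0]
D(3):
  [0, -9, -27, -39]
  [8, 0, -18, -30]
  [-8, -16, 0, -12]
  [0, -8, 8, 0]
D(4):
  [0, -9, -27, -39]
  [8, 0, -18, -30]
  [-8, -16, 0, -12]
  [0, -8, 8, 0]
Answer: W* = [[0, -9, -27, -39], [8, 0, -18, -30], [-8, -16, 0, -12], [0, -8, 8, 0]]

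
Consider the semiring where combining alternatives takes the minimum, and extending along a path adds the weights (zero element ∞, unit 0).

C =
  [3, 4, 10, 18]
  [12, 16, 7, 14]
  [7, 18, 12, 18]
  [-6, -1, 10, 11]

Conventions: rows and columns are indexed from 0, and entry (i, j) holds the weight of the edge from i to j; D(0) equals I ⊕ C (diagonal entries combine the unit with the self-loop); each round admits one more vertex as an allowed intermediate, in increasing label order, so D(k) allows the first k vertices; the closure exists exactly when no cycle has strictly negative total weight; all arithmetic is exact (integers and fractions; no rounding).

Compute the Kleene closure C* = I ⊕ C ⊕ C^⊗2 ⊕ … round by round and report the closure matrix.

D(0):
  [0, 4, 10, 18]
  [12, 0, 7, 14]
  [7, 18, 0, 18]
  [-6, -1, 10, 0]
D(1):
  [0, 4, 10, 18]
  [12, 0, 7, 14]
  [7, 11, 0, 18]
  [-6, -2, 4, 0]
D(2):
  [0, 4, 10, 18]
  [12, 0, 7, 14]
  [7, 11, 0, 18]
  [-6, -2, 4, 0]
D(3):
  [0, 4, 10, 18]
  [12, 0, 7, 14]
  [7, 11, 0, 18]
  [-6, -2, 4, 0]
D(4):
  [0, 4, 10, 18]
  [8, 0, 7, 14]
  [7, 11, 0, 18]
  [-6, -2, 4, 0]
Answer: C* = [[0, 4, 10, 18], [8, 0, 7, 14], [7, 11, 0, 18], [-6, -2, 4, 0]]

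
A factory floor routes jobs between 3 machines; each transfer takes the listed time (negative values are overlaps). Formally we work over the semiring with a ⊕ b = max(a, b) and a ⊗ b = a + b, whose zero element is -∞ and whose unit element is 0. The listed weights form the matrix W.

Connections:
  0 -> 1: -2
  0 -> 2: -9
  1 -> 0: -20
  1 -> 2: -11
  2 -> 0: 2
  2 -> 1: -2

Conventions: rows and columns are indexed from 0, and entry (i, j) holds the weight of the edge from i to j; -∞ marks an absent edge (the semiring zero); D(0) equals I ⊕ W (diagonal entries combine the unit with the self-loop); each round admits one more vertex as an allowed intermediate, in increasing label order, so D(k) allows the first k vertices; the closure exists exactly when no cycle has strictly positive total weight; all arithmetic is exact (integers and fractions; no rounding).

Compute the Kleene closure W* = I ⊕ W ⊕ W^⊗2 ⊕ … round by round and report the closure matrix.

D(0):
  [0, -2, -9]
  [-20, 0, -11]
  [2, -2, 0]
D(1):
  [0, -2, -9]
  [-20, 0, -11]
  [2, 0, 0]
D(2):
  [0, -2, -9]
  [-20, 0, -11]
  [2, 0, 0]
D(3):
  [0, -2, -9]
  [-9, 0, -11]
  [2, 0, 0]
Answer: W* = [[0, -2, -9], [-9, 0, -11], [2, 0, 0]]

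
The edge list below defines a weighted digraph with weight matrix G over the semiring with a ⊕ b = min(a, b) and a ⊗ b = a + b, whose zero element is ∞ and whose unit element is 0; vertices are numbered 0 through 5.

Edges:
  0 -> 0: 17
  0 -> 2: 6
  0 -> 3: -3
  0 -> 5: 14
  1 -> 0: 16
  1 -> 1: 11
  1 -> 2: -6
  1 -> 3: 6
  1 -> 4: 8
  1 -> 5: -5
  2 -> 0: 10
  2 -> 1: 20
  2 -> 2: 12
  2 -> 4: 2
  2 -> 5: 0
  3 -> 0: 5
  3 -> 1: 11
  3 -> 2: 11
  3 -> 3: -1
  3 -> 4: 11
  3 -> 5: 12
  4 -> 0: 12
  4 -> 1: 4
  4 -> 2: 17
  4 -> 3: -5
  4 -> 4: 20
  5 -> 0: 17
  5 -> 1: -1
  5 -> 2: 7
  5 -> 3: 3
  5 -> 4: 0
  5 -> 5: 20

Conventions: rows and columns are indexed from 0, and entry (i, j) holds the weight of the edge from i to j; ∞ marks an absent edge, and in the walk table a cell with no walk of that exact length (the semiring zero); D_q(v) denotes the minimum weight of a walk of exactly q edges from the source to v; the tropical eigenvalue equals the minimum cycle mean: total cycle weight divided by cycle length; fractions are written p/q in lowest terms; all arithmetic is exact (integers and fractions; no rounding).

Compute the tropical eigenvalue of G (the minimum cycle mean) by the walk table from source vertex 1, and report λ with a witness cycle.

q=0: [∞, 0, ∞, ∞, ∞, ∞]
q=1: [16, 11, -6, 6, 8, -5]
q=2: [4, -6, 2, -2, -5, -6]
q=3: [3, -7, -12, -10, -6, -11]
q=4: [-5, -12, -13, -11, -11, -12]
q=5: [-6, -13, -18, -16, -12, -17]
q=6: [-11, -18, -19, -17, -17, -18]
Optimal cycle mean attained by: cycle 1->5->1, total (-5) + (-1), length 2.
Answer: λ = -3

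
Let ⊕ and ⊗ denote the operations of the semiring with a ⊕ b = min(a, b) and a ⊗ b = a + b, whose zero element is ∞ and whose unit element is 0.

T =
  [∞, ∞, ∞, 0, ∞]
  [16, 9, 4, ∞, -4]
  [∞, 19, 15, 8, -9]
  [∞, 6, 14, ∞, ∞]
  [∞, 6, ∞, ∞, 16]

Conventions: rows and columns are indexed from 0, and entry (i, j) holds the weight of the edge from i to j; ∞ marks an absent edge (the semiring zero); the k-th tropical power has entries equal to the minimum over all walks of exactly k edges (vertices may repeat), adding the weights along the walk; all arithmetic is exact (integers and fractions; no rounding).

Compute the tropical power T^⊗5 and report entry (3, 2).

T^⊗2:
  [∞, 6, 14, ∞, ∞]
  [25, 2, 13, 12, -5]
  [35, -3, 22, 23, 6]
  [22, 15, 10, 22, 2]
  [22, 15, 10, ∞, 2]
T^⊗3:
  [22, 15, 10, 22, 2]
  [18, 1, 6, 21, -2]
  [13, 6, 1, 30, -7]
  [31, 8, 19, 18, 1]
  [31, 8, 19, 18, 1]
T^⊗4:
  [31, 8, 19, 18, 1]
  [17, 4, 5, 14, -3]
  [22, -1, 10, 9, -8]
  [24, 7, 12, 27, 4]
  [24, 7, 12, 27, 4]
T^⊗5:
  [24, 7, 12, 27, 4]
  [20, 3, 8, 13, -4]
  [15, -2, 3, 18, -5]
  [23, 10, 11, 20, 3]
  [23, 10, 11, 20, 3]
Key observation: the optimum is the walk 3->1->2->4->1->2, with weight 6 + 4 + (-9) + 6 + 4 = 11.
Optimal value attained by: walk 3->1->2->4->1->2.
Answer: (T^⊗5)[3][2] = 11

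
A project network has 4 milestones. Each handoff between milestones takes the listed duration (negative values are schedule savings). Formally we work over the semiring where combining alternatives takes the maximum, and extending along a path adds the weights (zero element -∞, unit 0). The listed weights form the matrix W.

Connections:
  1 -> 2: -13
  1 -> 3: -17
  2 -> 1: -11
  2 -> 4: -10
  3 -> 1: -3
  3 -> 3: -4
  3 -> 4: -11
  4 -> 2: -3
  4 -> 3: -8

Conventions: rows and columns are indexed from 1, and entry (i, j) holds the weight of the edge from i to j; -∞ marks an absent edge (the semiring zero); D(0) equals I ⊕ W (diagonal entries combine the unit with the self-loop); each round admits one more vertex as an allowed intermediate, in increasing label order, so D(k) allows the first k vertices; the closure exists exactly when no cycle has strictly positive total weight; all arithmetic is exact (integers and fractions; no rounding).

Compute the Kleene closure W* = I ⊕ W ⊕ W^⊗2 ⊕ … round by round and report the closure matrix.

D(0):
  [0, -13, -17, -∞]
  [-11, 0, -∞, -10]
  [-3, -∞, 0, -11]
  [-∞, -3, -8, 0]
D(1):
  [0, -13, -17, -∞]
  [-11, 0, -28, -10]
  [-3, -16, 0, -11]
  [-∞, -3, -8, 0]
D(2):
  [0, -13, -17, -23]
  [-11, 0, -28, -10]
  [-3, -16, 0, -11]
  [-14, -3, -8, 0]
D(3):
  [0, -13, -17, -23]
  [-11, 0, -28, -10]
  [-3, -16, 0, -11]
  [-11, -3, -8, 0]
D(4):
  [0, -13, -17, -23]
  [-11, 0, -18, -10]
  [-3, -14, 0, -11]
  [-11, -3, -8, 0]
Answer: W* = [[0, -13, -17, -23], [-11, 0, -18, -10], [-3, -14, 0, -11], [-11, -3, -8, 0]]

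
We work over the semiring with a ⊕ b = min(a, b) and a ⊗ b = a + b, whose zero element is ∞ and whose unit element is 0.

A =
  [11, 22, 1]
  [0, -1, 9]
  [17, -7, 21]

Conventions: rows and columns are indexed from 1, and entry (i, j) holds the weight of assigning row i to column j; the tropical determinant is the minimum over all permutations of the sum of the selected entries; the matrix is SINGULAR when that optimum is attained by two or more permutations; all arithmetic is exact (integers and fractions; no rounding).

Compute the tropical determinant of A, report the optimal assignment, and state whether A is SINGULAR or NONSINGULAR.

σ = (1, 2, 3): 11 + (-1) + 21 = 31
σ = (1, 3, 2): 11 + 9 + (-7) = 13
σ = (2, 1, 3): 22 + 0 + 21 = 43
σ = (2, 3, 1): 22 + 9 + 17 = 48
σ = (3, 1, 2): 1 + 0 + (-7) = -6
σ = (3, 2, 1): 1 + (-1) + 17 = 17
Optimal value attained by: σ = (3, 1, 2).
Answer: det⊕(A) = -6; verdict: NONSINGULAR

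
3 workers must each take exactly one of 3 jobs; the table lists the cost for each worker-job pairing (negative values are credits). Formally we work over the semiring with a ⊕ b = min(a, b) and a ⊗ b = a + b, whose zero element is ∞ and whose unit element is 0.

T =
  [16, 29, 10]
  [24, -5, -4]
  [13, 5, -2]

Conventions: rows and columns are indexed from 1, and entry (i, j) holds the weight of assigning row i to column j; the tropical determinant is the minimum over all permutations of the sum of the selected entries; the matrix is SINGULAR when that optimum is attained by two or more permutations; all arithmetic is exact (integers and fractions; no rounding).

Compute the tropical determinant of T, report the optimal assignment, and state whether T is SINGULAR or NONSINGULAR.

σ = (1, 2, 3): 16 + (-5) + (-2) = 9
σ = (1, 3, 2): 16 + (-4) + 5 = 17
σ = (2, 1, 3): 29 + 24 + (-2) = 51
σ = (2, 3, 1): 29 + (-4) + 13 = 38
σ = (3, 1, 2): 10 + 24 + 5 = 39
σ = (3, 2, 1): 10 + (-5) + 13 = 18
Optimal value attained by: σ = (1, 2, 3).
Answer: det⊕(T) = 9; verdict: NONSINGULAR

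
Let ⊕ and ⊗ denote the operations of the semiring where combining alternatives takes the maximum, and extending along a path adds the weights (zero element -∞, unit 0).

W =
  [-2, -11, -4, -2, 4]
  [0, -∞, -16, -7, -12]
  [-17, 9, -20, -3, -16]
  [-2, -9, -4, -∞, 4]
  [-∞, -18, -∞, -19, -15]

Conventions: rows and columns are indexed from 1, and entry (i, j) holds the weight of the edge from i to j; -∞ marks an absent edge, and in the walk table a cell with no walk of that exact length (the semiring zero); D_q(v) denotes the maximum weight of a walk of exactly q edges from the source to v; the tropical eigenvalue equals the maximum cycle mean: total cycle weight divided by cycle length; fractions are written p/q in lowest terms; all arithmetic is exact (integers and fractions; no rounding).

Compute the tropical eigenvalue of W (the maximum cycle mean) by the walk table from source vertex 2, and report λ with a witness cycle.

q=0: [-∞, 0, -∞, -∞, -∞]
q=1: [0, -∞, -16, -7, -12]
q=2: [-2, -7, -4, -2, 4]
q=3: [-4, 5, -6, -4, 2]
q=4: [5, 3, -8, -2, 0]
q=5: [3, 1, 1, 3, 9]
Optimal cycle mean attained by: cycle 1->3->2->1, total (-4) + 9 + 0, length 3.
Answer: λ = 5/3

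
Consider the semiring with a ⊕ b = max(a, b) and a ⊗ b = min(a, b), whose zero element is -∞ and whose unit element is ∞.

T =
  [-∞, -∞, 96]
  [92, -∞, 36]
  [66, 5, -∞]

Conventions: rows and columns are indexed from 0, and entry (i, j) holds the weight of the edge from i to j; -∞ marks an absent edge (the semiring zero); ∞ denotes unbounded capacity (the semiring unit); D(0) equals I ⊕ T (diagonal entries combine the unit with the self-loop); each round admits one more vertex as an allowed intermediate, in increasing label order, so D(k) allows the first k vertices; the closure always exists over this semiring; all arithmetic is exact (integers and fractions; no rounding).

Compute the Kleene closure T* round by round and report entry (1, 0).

D(0):
  [∞, -∞, 96]
  [92, ∞, 36]
  [66, 5, ∞]
D(1):
  [∞, -∞, 96]
  [92, ∞, 92]
  [66, 5, ∞]
D(2):
  [∞, -∞, 96]
  [92, ∞, 92]
  [66, 5, ∞]
D(3):
  [∞, 5, 96]
  [92, ∞, 92]
  [66, 5, ∞]
Answer: T*[1][0] = 92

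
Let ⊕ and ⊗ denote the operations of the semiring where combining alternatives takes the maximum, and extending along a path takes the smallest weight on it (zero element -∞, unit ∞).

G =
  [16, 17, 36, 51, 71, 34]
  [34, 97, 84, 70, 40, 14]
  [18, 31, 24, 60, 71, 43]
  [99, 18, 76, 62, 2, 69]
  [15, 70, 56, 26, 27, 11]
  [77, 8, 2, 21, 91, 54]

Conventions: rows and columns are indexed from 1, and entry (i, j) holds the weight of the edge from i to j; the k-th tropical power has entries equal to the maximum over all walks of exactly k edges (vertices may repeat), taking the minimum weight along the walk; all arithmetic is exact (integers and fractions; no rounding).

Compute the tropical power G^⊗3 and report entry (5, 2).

G^⊗2:
  [51, 70, 56, 51, 36, 51]
  [70, 97, 84, 70, 71, 69]
  [60, 70, 60, 60, 43, 60]
  [69, 31, 62, 62, 71, 62]
  [34, 70, 70, 70, 56, 43]
  [54, 70, 56, 51, 71, 54]
G^⊗3:
  [51, 70, 70, 70, 56, 51]
  [70, 97, 84, 70, 71, 69]
  [60, 70, 70, 70, 60, 60]
  [62, 70, 62, 62, 69, 62]
  [70, 70, 70, 70, 70, 69]
  [54, 70, 70, 70, 56, 54]
Key observation: the optimum is the walk 5->2->2->2, with weight 70 min 97 min 97 = 70.
Optimal value attained by: walk 5->2->2->2.
Answer: (G^⊗3)[5][2] = 70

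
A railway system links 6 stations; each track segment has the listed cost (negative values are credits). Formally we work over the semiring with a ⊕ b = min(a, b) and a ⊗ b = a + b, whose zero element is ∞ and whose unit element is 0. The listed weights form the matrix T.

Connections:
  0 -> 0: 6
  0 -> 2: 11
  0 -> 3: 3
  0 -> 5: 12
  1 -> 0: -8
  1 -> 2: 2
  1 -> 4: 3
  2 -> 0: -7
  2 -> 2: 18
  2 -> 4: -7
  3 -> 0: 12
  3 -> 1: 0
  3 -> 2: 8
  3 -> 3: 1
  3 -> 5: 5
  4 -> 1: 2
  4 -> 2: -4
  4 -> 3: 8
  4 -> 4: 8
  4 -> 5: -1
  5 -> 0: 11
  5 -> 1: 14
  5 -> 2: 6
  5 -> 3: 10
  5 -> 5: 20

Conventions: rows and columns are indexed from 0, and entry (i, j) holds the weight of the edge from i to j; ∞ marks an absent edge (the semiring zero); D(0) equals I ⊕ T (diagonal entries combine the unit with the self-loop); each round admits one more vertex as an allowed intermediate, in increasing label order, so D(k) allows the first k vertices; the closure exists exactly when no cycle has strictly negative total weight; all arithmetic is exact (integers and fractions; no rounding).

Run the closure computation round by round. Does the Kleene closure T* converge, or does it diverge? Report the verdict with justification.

D(0):
  [0, ∞, 11, 3, ∞, 12]
  [-8, 0, 2, ∞, 3, ∞]
  [-7, ∞, 0, ∞, -7, ∞]
  [12, 0, 8, 0, ∞, 5]
  [∞, 2, -4, 8, 0, -1]
  [11, 14, 6, 10, ∞, 0]
D(1):
  [0, ∞, 11, 3, ∞, 12]
  [-8, 0, 2, -5, 3, 4]
  [-7, ∞, 0, -4, -7, 5]
  [12, 0, 8, 0, ∞, 5]
  [∞, 2, -4, 8, 0, -1]
  [11, 14, 6, 10, ∞, 0]
Detection: at round 2, diagonal entry (3, 3) turns strictly negative.
Key observation: the cycle 3->1->0->3 has total weight 0 + (-8) + 3, which is strictly negative.
Answer: DIVERGES — negative cycle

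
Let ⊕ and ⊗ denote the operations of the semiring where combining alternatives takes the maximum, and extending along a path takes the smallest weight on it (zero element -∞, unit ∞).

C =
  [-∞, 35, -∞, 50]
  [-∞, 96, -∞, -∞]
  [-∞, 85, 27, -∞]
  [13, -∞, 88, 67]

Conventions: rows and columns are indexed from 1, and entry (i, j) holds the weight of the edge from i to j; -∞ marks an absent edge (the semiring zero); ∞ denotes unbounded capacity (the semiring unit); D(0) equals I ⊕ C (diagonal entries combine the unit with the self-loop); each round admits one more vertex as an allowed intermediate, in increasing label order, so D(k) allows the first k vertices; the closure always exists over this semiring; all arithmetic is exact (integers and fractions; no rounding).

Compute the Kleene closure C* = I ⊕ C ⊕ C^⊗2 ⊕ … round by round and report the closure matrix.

D(0):
  [∞, 35, -∞, 50]
  [-∞, ∞, -∞, -∞]
  [-∞, 85, ∞, -∞]
  [13, -∞, 88, ∞]
D(1):
  [∞, 35, -∞, 50]
  [-∞, ∞, -∞, -∞]
  [-∞, 85, ∞, -∞]
  [13, 13, 88, ∞]
D(2):
  [∞, 35, -∞, 50]
  [-∞, ∞, -∞, -∞]
  [-∞, 85, ∞, -∞]
  [13, 13, 88, ∞]
D(3):
  [∞, 35, -∞, 50]
  [-∞, ∞, -∞, -∞]
  [-∞, 85, ∞, -∞]
  [13, 85, 88, ∞]
D(4):
  [∞, 50, 50, 50]
  [-∞, ∞, -∞, -∞]
  [-∞, 85, ∞, -∞]
  [13, 85, 88, ∞]
Answer: C* = [[∞, 50, 50, 50], [-∞, ∞, -∞, -∞], [-∞, 85, ∞, -∞], [13, 85, 88, ∞]]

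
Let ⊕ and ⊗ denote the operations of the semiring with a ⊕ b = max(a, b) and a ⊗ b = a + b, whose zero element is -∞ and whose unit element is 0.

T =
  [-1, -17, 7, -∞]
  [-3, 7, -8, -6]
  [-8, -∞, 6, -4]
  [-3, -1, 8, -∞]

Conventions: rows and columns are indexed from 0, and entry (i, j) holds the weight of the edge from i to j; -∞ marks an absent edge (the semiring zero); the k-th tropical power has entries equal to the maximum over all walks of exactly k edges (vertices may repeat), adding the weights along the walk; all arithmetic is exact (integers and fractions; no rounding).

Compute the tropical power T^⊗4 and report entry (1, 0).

T^⊗2:
  [-1, -10, 13, 3]
  [4, 14, 4, 1]
  [-2, -5, 12, 2]
  [0, 6, 14, 4]
T^⊗3:
  [5, 2, 19, 9]
  [11, 21, 11, 8]
  [4, 2, 18, 8]
  [6, 13, 20, 10]
T^⊗4:
  [11, 9, 25, 15]
  [18, 28, 18, 15]
  [10, 9, 24, 14]
  [12, 20, 26, 16]
Key observation: the optimum is the walk 1->1->1->1->0, with weight 7 + 7 + 7 + (-3) = 18.
Optimal value attained by: walk 1->1->1->1->0.
Answer: (T^⊗4)[1][0] = 18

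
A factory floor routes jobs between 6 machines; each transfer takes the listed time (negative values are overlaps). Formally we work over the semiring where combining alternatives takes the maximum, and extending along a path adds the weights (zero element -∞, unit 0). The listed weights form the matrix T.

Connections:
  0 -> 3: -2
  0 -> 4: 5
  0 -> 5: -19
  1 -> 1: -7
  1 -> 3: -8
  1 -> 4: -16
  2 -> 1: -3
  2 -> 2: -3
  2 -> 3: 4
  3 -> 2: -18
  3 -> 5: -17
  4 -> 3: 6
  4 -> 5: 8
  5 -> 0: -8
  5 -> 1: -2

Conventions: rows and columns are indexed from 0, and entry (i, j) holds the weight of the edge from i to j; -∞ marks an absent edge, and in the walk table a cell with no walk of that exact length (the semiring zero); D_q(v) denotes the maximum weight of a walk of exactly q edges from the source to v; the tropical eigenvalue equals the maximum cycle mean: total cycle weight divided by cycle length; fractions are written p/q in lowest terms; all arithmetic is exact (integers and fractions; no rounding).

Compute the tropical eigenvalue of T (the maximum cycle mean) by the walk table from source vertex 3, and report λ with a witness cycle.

q=0: [-∞, -∞, -∞, 0, -∞, -∞]
q=1: [-∞, -∞, -18, -∞, -∞, -17]
q=2: [-25, -19, -21, -14, -∞, -∞]
q=3: [-∞, -24, -24, -17, -20, -31]
q=4: [-39, -27, -27, -14, -40, -12]
q=5: [-20, -14, -30, -23, -34, -31]
q=6: [-39, -21, -33, -22, -15, -26]
Optimal cycle mean attained by: cycle 0->4->5->0, total 5 + 8 + (-8), length 3.
Answer: λ = 5/3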